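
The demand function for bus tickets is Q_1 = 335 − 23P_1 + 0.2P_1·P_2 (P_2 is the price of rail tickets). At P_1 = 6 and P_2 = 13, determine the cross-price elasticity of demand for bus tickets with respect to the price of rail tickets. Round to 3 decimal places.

0.073

At P_1 = 6 and P_2 = 13: Q_1 = 212.6.
∂Q_1/∂P_2 = 0.2P_1 = 0.2(6) = 1.2000.
ε = (∂Q_1/∂P_2)(P_2/Q_1) = 1.2000 × (13/212.6) ≈ 0.073.
ε > 0: substitutes.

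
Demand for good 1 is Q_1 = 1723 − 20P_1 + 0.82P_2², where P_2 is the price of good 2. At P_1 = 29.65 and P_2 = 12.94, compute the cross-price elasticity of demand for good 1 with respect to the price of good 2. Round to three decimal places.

At P_1 = 29.65 and P_2 = 12.94: Q_1 = 1267.304.
∂Q_1/∂P_2 = 1.64P_2 = 1.64(12.94) = 21.2216.
ε = (∂Q_1/∂P_2)(P_2/Q_1) = 21.2216 × (12.94/1267.304) ≈ 0.217.
ε > 0: substitutes.

0.217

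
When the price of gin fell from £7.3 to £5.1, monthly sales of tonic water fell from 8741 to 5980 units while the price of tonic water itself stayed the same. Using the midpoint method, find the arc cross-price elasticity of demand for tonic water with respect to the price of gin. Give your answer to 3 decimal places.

ΔQ_A = 5980 − 8741 = -2761; ΔP_B = 5.1 − 7.3 = -2.2.
Midpoints: Q̄_A = 7360.5, P̄_B = 6.20.
ε = (ΔQ_A/Q̄_A)/(ΔP_B/P̄_B) = (-2761/7360.5)/(-2.2/6.20) ≈ 1.057.
ε > 0: tonic water and gin are substitutes.

1.057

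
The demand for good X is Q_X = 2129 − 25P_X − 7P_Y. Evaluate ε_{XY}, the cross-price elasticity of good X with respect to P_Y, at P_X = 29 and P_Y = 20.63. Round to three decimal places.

-0.115

At P_X = 29 and P_Y = 20.63: Q_X = 1259.59.
∂Q_X/∂P_Y = -7.
ε = (∂Q_X/∂P_Y)(P_Y/Q_X) = -7 × (20.63/1259.59) ≈ -0.115.
Since ε < 0, good X and good Y are complements.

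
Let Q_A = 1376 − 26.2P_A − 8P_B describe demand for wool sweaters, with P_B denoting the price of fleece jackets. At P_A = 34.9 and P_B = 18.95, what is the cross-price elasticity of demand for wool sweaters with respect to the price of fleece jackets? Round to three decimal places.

-0.489

At P_A = 34.9 and P_B = 18.95: Q_A = 310.02.
∂Q_A/∂P_B = -8.
ε = (∂Q_A/∂P_B)(P_B/Q_A) = -8 × (18.95/310.02) ≈ -0.489.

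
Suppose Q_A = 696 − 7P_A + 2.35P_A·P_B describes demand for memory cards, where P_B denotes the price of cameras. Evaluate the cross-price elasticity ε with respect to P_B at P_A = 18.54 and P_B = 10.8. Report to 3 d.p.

0.454

At P_A = 18.54 and P_B = 10.8: Q_A = 1036.765.
∂Q_A/∂P_B = 2.35P_A = 2.35(18.54) = 43.5690.
ε = (∂Q_A/∂P_B)(P_B/Q_A) = 43.5690 × (10.8/1036.765) ≈ 0.454.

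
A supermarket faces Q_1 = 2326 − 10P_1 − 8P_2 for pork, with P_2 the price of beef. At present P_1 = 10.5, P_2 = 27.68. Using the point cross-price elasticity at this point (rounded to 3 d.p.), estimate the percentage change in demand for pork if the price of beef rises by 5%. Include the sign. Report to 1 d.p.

At P_1 = 10.5, P_2 = 27.68: Q_1 = 1999.56.
∂Q_1/∂P_2 = -8.
ε = (∂Q_1/∂P_2)(P_2/Q_1) = -8.0000 × 27.68/1999.56 ≈ -0.111.
%ΔQ_1 ≈ ε × %ΔP_2 = -0.111 × (5%) = -0.6%.

-0.6%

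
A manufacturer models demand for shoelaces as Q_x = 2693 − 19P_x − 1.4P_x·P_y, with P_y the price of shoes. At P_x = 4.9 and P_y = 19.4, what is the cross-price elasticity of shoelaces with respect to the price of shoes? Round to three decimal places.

At P_x = 4.9 and P_y = 19.4: Q_x = 2466.816.
∂Q_x/∂P_y = -1.4P_x = -1.4(4.9) = -6.8600.
ε = (∂Q_x/∂P_y)(P_y/Q_x) = -6.8600 × (19.4/2466.816) ≈ -0.054.

-0.054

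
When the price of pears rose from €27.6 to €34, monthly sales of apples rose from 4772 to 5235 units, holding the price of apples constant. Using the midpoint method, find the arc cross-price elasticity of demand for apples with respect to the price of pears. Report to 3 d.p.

0.445

ΔQ_A = 5235 − 4772 = 463; ΔP_B = 34 − 27.6 = 6.4.
Midpoints: Q̄_A = 5003.5, P̄_B = 30.80.
ε = (ΔQ_A/Q̄_A)/(ΔP_B/P̄_B) = (463/5003.5)/(6.4/30.80) ≈ 0.445.
ε > 0: apples and pears are substitutes.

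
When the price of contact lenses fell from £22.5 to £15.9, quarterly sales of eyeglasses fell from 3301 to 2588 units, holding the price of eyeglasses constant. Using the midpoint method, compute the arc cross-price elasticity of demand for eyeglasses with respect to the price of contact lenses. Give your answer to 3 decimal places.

0.704

ΔQ_A = 2588 − 3301 = -713; ΔP_B = 15.9 − 22.5 = -6.6.
Midpoints: Q̄_A = 2944.5, P̄_B = 19.20.
ε = (ΔQ_A/Q̄_A)/(ΔP_B/P̄_B) = (-713/2944.5)/(-6.6/19.20) ≈ 0.704.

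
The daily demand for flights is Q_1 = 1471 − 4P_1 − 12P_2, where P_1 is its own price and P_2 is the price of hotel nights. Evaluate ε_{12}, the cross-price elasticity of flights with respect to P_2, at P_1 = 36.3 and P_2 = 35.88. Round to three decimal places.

At P_1 = 36.3 and P_2 = 35.88: Q_1 = 895.24.
∂Q_1/∂P_2 = -12.
ε = (∂Q_1/∂P_2)(P_2/Q_1) = -12 × (35.88/895.24) ≈ -0.481.
Since ε < 0, flights and hotel nights are complements.

-0.481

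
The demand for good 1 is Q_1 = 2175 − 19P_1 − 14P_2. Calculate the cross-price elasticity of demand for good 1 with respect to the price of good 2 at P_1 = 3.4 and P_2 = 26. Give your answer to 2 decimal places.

-0.21

At P_1 = 3.4 and P_2 = 26: Q_1 = 1746.4.
∂Q_1/∂P_2 = -14.
ε = (∂Q_1/∂P_2)(P_2/Q_1) = -14 × (26/1746.4) ≈ -0.21.
Since ε < 0, good 1 and good 2 are complements.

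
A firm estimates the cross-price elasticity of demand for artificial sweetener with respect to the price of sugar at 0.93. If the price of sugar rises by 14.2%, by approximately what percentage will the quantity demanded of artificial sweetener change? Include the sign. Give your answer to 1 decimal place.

13.2%

%ΔQ ≈ ε × %ΔP of sugar = 0.93 × (14.2%) = 13.2%.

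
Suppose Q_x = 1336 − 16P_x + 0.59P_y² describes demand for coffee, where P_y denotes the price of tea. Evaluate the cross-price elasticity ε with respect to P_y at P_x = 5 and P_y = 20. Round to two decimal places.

0.32

At P_x = 5 and P_y = 20: Q_x = 1492.
∂Q_x/∂P_y = 1.18P_y = 1.18(20) = 23.6000.
ε = (∂Q_x/∂P_y)(P_y/Q_x) = 23.6000 × (20/1492) ≈ 0.32.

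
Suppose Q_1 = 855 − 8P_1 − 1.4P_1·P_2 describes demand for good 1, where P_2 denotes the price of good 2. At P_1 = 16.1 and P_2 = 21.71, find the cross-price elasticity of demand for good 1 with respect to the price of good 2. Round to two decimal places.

-2.07

At P_1 = 16.1 and P_2 = 21.71: Q_1 = 236.857.
∂Q_1/∂P_2 = -1.4P_1 = -1.4(16.1) = -22.5400.
ε = (∂Q_1/∂P_2)(P_2/Q_1) = -22.5400 × (21.71/236.857) ≈ -2.07.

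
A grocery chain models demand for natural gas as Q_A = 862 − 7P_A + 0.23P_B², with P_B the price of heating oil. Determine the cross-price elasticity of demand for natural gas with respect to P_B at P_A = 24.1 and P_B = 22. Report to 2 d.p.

0.28

At P_A = 24.1 and P_B = 22: Q_A = 804.62.
∂Q_A/∂P_B = 0.46P_B = 0.46(22) = 10.1200.
ε = (∂Q_A/∂P_B)(P_B/Q_A) = 10.1200 × (22/804.62) ≈ 0.28.
ε > 0: substitutes.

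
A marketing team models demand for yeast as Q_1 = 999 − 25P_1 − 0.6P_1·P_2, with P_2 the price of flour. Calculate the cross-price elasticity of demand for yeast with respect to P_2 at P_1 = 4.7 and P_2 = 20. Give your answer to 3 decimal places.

At P_1 = 4.7 and P_2 = 20: Q_1 = 825.1.
∂Q_1/∂P_2 = -0.6P_1 = -0.6(4.7) = -2.8200.
ε = (∂Q_1/∂P_2)(P_2/Q_1) = -2.8200 × (20/825.1) ≈ -0.068.

-0.068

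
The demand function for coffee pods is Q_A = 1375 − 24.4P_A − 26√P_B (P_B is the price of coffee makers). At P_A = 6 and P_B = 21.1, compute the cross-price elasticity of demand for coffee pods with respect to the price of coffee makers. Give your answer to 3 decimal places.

At P_A = 6 and P_B = 21.1: Q_A = 1109.170.
∂Q_A/∂P_B = -26/(2√P_B) = -26/(2√21.1) = -2.8301.
ε = (∂Q_A/∂P_B)(P_B/Q_A) = -2.8301 × (21.1/1109.170) ≈ -0.054.

-0.054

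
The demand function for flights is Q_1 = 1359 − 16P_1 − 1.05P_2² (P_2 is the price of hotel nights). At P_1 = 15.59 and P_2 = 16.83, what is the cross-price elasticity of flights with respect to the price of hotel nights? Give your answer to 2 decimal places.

At P_1 = 15.59 and P_2 = 16.83: Q_1 = 812.149.
∂Q_1/∂P_2 = -2.1P_2 = -2.1(16.83) = -35.3430.
ε = (∂Q_1/∂P_2)(P_2/Q_1) = -35.3430 × (16.83/812.149) ≈ -0.73.

-0.73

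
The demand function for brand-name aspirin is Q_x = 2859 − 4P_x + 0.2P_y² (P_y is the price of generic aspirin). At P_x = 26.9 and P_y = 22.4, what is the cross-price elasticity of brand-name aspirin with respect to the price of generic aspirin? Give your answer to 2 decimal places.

At P_x = 26.9 and P_y = 22.4: Q_x = 2851.752.
∂Q_x/∂P_y = 0.4P_y = 0.4(22.4) = 8.9600.
ε = (∂Q_x/∂P_y)(P_y/Q_x) = 8.9600 × (22.4/2851.752) ≈ 0.07.
ε > 0: substitutes.

0.07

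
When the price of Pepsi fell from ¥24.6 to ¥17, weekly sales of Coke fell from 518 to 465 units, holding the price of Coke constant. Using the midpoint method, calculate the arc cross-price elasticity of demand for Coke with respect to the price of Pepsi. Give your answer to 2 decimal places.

ΔQ_A = 465 − 518 = -53; ΔP_B = 17 − 24.6 = -7.6.
Midpoints: Q̄_A = 491.5, P̄_B = 20.80.
ε = (ΔQ_A/Q̄_A)/(ΔP_B/P̄_B) = (-53/491.5)/(-7.6/20.80) ≈ 0.30.
ε > 0: Coke and Pepsi are substitutes.

0.30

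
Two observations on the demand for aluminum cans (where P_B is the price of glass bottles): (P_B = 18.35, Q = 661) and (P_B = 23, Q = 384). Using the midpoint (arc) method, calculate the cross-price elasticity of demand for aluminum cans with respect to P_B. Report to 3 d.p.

ΔQ_A = 384 − 661 = -277; ΔP_B = 23 − 18.35 = 4.65.
Midpoints: Q̄_A = 522.5, P̄_B = 20.68.
ε = (ΔQ_A/Q̄_A)/(ΔP_B/P̄_B) = (-277/522.5)/(4.65/20.68) ≈ -2.357.

-2.357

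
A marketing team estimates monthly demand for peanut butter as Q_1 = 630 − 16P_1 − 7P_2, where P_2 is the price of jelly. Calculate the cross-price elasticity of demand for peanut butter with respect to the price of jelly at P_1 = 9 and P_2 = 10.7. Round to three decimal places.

-0.182

At P_1 = 9 and P_2 = 10.7: Q_1 = 411.1.
∂Q_1/∂P_2 = -7.
ε = (∂Q_1/∂P_2)(P_2/Q_1) = -7 × (10.7/411.1) ≈ -0.182.
Since ε < 0, peanut butter and jelly are complements.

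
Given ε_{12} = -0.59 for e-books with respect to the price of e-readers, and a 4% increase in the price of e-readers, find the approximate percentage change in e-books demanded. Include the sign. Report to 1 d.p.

-2.4%

%ΔQ ≈ ε × %ΔP of e-readers = -0.59 × (4%) = -2.4%.
Demand for e-books falls by about 2.4%.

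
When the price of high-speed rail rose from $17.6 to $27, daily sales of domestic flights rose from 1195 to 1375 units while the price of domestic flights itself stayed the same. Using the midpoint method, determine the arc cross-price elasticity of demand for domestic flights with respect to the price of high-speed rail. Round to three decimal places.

ΔQ_A = 1375 − 1195 = 180; ΔP_B = 27 − 17.6 = 9.4.
Midpoints: Q̄_A = 1285.0, P̄_B = 22.30.
ε = (ΔQ_A/Q̄_A)/(ΔP_B/P̄_B) = (180/1285.0)/(9.4/22.30) ≈ 0.332.

0.332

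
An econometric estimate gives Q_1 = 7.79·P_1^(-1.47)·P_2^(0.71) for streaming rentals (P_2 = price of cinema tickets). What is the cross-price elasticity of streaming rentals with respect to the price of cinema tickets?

0.71

In a log-linear (constant-elasticity) demand function, the coefficient on the exponent of P_2 is the cross-price elasticity.
ε = 0.71. Positive, so streaming rentals and cinema tickets are substitutes.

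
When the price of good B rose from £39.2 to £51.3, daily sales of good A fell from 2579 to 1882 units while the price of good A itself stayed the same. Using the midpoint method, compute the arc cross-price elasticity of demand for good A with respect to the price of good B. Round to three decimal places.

-1.169

ΔQ_A = 1882 − 2579 = -697; ΔP_B = 51.3 − 39.2 = 12.1.
Midpoints: Q̄_A = 2230.5, P̄_B = 45.25.
ε = (ΔQ_A/Q̄_A)/(ΔP_B/P̄_B) = (-697/2230.5)/(12.1/45.25) ≈ -1.169.
ε < 0: good A and good B are complements.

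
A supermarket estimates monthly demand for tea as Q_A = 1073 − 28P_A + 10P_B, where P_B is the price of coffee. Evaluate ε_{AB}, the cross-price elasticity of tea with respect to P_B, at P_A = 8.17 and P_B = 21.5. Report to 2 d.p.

At P_A = 8.17 and P_B = 21.5: Q_A = 1059.24.
∂Q_A/∂P_B = 10.
ε = (∂Q_A/∂P_B)(P_B/Q_A) = 10 × (21.5/1059.24) ≈ 0.20.

0.20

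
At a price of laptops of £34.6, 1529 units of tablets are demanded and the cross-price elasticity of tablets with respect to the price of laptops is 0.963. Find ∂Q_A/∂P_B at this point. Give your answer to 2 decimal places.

ε = (∂Q_A/∂P_B)·(P_B/Q_A) ⇒ ∂Q_A/∂P_B = ε·Q_A/P_B = 0.963 × 1529/34.6 ≈ 42.56.

42.56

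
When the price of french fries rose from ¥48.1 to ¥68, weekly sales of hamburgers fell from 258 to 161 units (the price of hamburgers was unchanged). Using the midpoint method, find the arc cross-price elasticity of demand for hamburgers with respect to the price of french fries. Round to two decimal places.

ΔQ_A = 161 − 258 = -97; ΔP_B = 68 − 48.1 = 19.9.
Midpoints: Q̄_A = 209.5, P̄_B = 58.05.
ε = (ΔQ_A/Q̄_A)/(ΔP_B/P̄_B) = (-97/209.5)/(19.9/58.05) ≈ -1.35.

-1.35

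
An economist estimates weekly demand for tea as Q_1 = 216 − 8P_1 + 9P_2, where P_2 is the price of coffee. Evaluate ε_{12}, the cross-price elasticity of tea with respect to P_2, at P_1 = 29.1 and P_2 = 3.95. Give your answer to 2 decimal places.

At P_1 = 29.1 and P_2 = 3.95: Q_1 = 18.75.
∂Q_1/∂P_2 = 9.
ε = (∂Q_1/∂P_2)(P_2/Q_1) = 9 × (3.95/18.75) ≈ 1.90.
Since ε > 0, tea and coffee are substitutes.

1.90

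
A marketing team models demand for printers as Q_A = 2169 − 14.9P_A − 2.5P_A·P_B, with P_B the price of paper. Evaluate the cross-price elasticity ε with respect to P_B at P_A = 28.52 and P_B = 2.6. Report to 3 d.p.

At P_A = 28.52 and P_B = 2.6: Q_A = 1558.672.
∂Q_A/∂P_B = -2.5P_A = -2.5(28.52) = -71.3000.
ε = (∂Q_A/∂P_B)(P_B/Q_A) = -71.3000 × (2.6/1558.672) ≈ -0.119.

-0.119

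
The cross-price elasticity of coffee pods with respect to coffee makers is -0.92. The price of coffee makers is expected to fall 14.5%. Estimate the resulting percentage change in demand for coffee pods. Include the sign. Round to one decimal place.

%ΔQ ≈ ε × %ΔP of coffee makers = -0.92 × (-14.5%) = 13.3%.

13.3%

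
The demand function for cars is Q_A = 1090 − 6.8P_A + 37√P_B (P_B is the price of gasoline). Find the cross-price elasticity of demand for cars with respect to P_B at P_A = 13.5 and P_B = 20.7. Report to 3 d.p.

At P_A = 13.5 and P_B = 20.7: Q_A = 1166.540.
∂Q_A/∂P_B = 37/(2√P_B) = 37/(2√20.7) = 4.0662.
ε = (∂Q_A/∂P_B)(P_B/Q_A) = 4.0662 × (20.7/1166.540) ≈ 0.072.

0.072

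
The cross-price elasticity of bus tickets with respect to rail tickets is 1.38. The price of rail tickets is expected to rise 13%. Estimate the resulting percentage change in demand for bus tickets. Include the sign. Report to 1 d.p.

%ΔQ ≈ ε × %ΔP of rail tickets = 1.38 × (13%) = 17.9%.
Demand for bus tickets rises by about 17.9%.

17.9%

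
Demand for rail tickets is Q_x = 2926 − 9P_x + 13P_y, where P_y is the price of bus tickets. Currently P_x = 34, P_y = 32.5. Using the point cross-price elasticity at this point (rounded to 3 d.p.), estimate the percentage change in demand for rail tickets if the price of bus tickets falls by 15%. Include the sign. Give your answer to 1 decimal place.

At P_x = 34, P_y = 32.5: Q_x = 3042.5.
∂Q_x/∂P_y = 13.
ε = (∂Q_x/∂P_y)(P_y/Q_x) = 13.0000 × 32.5/3042.5 ≈ 0.139.
%ΔQ_x ≈ ε × %ΔP_y = 0.139 × (-15%) = -2.1%.

-2.1%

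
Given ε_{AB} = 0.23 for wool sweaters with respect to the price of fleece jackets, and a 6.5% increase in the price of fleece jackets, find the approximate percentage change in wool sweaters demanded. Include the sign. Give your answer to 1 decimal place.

%ΔQ ≈ ε × %ΔP of fleece jackets = 0.23 × (6.5%) = 1.5%.

1.5%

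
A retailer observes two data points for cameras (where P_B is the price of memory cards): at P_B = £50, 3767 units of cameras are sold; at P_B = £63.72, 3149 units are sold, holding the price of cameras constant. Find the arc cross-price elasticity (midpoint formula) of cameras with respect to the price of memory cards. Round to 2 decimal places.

-0.74

ΔQ_A = 3149 − 3767 = -618; ΔP_B = 63.72 − 50 = 13.72.
Midpoints: Q̄_A = 3458.0, P̄_B = 56.86.
ε = (ΔQ_A/Q̄_A)/(ΔP_B/P̄_B) = (-618/3458.0)/(13.72/56.86) ≈ -0.74.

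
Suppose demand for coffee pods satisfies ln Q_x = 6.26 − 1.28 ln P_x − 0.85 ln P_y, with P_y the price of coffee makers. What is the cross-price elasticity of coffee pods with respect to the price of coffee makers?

-0.85

In a log-linear (constant-elasticity) demand function, the coefficient on ln P_y is the cross-price elasticity.
ε = -0.85. Negative, so coffee pods and coffee makers are complements.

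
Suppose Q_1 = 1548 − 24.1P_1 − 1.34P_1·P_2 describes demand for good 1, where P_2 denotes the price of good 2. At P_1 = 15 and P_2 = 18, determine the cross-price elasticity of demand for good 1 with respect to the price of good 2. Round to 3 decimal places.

At P_1 = 15 and P_2 = 18: Q_1 = 824.7.
∂Q_1/∂P_2 = -1.34P_1 = -1.34(15) = -20.1000.
ε = (∂Q_1/∂P_2)(P_2/Q_1) = -20.1000 × (18/824.7) ≈ -0.439.

-0.439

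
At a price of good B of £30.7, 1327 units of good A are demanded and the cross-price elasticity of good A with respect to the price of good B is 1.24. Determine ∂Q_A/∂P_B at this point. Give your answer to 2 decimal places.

ε = (∂Q_A/∂P_B)·(P_B/Q_A) ⇒ ∂Q_A/∂P_B = ε·Q_A/P_B = 1.24 × 1327/30.7 ≈ 53.60.

53.60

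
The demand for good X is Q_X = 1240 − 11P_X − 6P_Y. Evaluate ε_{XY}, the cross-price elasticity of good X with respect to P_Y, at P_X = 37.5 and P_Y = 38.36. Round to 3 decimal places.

-0.385

At P_X = 37.5 and P_Y = 38.36: Q_X = 597.34.
∂Q_X/∂P_Y = -6.
ε = (∂Q_X/∂P_Y)(P_Y/Q_X) = -6 × (38.36/597.34) ≈ -0.385.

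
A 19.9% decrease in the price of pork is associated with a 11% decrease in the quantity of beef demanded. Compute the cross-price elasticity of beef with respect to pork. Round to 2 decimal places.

ε = (%ΔQ of beef) / (%ΔP of pork) = (-11%) / (-19.9%) ≈ 0.55.

0.55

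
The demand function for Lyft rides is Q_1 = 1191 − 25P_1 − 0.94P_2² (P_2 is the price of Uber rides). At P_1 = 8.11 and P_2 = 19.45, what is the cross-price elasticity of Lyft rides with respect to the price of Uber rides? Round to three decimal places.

-1.124

At P_1 = 8.11 and P_2 = 19.45: Q_1 = 632.646.
∂Q_1/∂P_2 = -1.88P_2 = -1.88(19.45) = -36.5660.
ε = (∂Q_1/∂P_2)(P_2/Q_1) = -36.5660 × (19.45/632.646) ≈ -1.124.
ε < 0: complements.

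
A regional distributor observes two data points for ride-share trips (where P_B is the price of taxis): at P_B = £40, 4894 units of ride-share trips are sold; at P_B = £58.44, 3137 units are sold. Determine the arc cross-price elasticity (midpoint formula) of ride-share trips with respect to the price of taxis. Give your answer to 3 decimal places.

ΔQ_A = 3137 − 4894 = -1757; ΔP_B = 58.44 − 40 = 18.44.
Midpoints: Q̄_A = 4015.5, P̄_B = 49.22.
ε = (ΔQ_A/Q̄_A)/(ΔP_B/P̄_B) = (-1757/4015.5)/(18.44/49.22) ≈ -1.168.
ε < 0: ride-share trips and taxis are complements.

-1.168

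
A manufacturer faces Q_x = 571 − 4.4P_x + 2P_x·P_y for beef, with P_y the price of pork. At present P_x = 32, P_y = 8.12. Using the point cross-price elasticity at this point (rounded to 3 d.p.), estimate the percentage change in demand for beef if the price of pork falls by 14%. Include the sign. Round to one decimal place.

At P_x = 32, P_y = 8.12: Q_x = 949.88.
∂Q_x/∂P_y = 2P_x = 64.0000.
ε = (∂Q_x/∂P_y)(P_y/Q_x) = 64.0000 × 8.12/949.88 ≈ 0.547.
%ΔQ_x ≈ ε × %ΔP_y = 0.547 × (-14%) = -7.7%.

-7.7%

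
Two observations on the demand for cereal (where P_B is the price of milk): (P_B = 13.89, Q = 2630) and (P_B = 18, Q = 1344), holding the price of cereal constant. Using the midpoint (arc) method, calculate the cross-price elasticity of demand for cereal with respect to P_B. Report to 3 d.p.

-2.511

ΔQ_A = 1344 − 2630 = -1286; ΔP_B = 18 − 13.89 = 4.11.
Midpoints: Q̄_A = 1987.0, P̄_B = 15.95.
ε = (ΔQ_A/Q̄_A)/(ΔP_B/P̄_B) = (-1286/1987.0)/(4.11/15.95) ≈ -2.511.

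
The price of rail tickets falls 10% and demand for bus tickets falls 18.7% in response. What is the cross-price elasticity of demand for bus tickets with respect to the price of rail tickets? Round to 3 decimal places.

ε = (%ΔQ of bus tickets) / (%ΔP of rail tickets) = (-18.7%) / (-10%) ≈ 1.870.
Positive cross-price elasticity: substitutes.

1.870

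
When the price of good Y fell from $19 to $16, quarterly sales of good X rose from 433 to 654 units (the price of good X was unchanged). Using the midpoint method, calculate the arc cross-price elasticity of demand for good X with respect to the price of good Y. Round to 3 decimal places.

-2.372

ΔQ_X = 654 − 433 = 221; ΔP_Y = 16 − 19 = -3.
Midpoints: Q̄_X = 543.5, P̄_Y = 17.50.
ε = (ΔQ_X/Q̄_X)/(ΔP_Y/P̄_Y) = (221/543.5)/(-3/17.50) ≈ -2.372.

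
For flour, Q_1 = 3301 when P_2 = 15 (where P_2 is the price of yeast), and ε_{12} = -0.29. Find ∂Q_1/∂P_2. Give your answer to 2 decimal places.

ε = (∂Q_1/∂P_2)·(P_2/Q_1) ⇒ ∂Q_1/∂P_2 = ε·Q_1/P_2 = -0.29 × 3301/15 ≈ -63.82.

-63.82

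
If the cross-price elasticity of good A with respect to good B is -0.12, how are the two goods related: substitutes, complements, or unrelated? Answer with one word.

ε = -0.12 < 0, so a higher price of good B lowers demand for good A: complements.

complements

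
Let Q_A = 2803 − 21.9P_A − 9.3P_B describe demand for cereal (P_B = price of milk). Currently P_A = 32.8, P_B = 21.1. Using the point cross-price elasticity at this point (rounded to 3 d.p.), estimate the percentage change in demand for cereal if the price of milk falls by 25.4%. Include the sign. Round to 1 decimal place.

At P_A = 32.8, P_B = 21.1: Q_A = 1888.45.
∂Q_A/∂P_B = -9.3.
ε = (∂Q_A/∂P_B)(P_B/Q_A) = -9.3000 × 21.1/1888.45 ≈ -0.104.
%ΔQ_A ≈ ε × %ΔP_B = -0.104 × (-25.4%) = 2.6%.

2.6%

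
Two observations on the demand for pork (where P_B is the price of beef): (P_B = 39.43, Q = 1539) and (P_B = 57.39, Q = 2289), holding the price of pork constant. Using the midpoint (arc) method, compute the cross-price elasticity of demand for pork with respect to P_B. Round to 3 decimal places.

1.056

ΔQ_A = 2289 − 1539 = 750; ΔP_B = 57.39 − 39.43 = 17.96.
Midpoints: Q̄_A = 1914.0, P̄_B = 48.41.
ε = (ΔQ_A/Q̄_A)/(ΔP_B/P̄_B) = (750/1914.0)/(17.96/48.41) ≈ 1.056.
ε > 0: pork and beef are substitutes.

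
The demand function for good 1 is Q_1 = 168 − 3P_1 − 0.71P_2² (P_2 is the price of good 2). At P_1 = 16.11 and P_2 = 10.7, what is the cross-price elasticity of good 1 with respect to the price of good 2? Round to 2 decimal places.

-4.24

At P_1 = 16.11 and P_2 = 10.7: Q_1 = 38.382.
∂Q_1/∂P_2 = -1.42P_2 = -1.42(10.7) = -15.1940.
ε = (∂Q_1/∂P_2)(P_2/Q_1) = -15.1940 × (10.7/38.382) ≈ -4.24.
ε < 0: complements.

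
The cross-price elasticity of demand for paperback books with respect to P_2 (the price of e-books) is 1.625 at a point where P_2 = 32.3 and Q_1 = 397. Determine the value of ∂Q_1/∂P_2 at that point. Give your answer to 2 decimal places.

ε = (∂Q_1/∂P_2)·(P_2/Q_1) ⇒ ∂Q_1/∂P_2 = ε·Q_1/P_2 = 1.625 × 397/32.3 ≈ 19.97.

19.97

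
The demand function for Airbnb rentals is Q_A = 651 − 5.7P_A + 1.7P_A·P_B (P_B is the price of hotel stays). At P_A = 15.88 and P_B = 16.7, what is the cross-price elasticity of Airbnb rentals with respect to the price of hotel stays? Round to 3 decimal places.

At P_A = 15.88 and P_B = 16.7: Q_A = 1011.317.
∂Q_A/∂P_B = 1.7P_A = 1.7(15.88) = 26.9960.
ε = (∂Q_A/∂P_B)(P_B/Q_A) = 26.9960 × (16.7/1011.317) ≈ 0.446.
ε > 0: substitutes.

0.446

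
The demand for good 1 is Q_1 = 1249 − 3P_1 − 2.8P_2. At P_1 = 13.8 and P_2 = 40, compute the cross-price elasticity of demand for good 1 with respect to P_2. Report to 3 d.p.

At P_1 = 13.8 and P_2 = 40: Q_1 = 1095.6.
∂Q_1/∂P_2 = -2.8.
ε = (∂Q_1/∂P_2)(P_2/Q_1) = -2.8 × (40/1095.6) ≈ -0.102.
Since ε < 0, good 1 and good 2 are complements.

-0.102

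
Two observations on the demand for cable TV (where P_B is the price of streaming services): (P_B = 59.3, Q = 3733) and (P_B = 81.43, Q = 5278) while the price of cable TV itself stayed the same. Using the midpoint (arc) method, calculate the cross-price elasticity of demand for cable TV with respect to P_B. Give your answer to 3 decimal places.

ΔQ_A = 5278 − 3733 = 1545; ΔP_B = 81.43 − 59.3 = 22.13.
Midpoints: Q̄_A = 4505.5, P̄_B = 70.37.
ε = (ΔQ_A/Q̄_A)/(ΔP_B/P̄_B) = (1545/4505.5)/(22.13/70.37) ≈ 1.090.

1.090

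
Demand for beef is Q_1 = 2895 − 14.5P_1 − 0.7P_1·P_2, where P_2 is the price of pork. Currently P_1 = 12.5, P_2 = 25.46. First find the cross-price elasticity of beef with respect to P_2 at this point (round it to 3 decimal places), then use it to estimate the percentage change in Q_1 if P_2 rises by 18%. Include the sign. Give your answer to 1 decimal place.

At P_1 = 12.5, P_2 = 25.46: Q_1 = 2490.975.
∂Q_1/∂P_2 = -0.7P_1 = -8.7500.
ε = (∂Q_1/∂P_2)(P_2/Q_1) = -8.7500 × 25.46/2490.975 ≈ -0.089.
%ΔQ_1 ≈ ε × %ΔP_2 = -0.089 × (18%) = -1.6%.

-1.6%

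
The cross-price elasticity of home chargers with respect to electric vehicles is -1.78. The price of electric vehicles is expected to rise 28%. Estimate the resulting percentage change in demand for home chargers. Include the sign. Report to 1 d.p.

-49.8%

%ΔQ ≈ ε × %ΔP of electric vehicles = -1.78 × (28%) = -49.8%.
Demand for home chargers falls by about 49.8%.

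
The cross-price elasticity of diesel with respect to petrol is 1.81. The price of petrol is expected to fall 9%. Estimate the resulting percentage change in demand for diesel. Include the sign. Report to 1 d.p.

%ΔQ ≈ ε × %ΔP of petrol = 1.81 × (-9%) = -16.3%.
Demand for diesel falls by about 16.3%.

-16.3%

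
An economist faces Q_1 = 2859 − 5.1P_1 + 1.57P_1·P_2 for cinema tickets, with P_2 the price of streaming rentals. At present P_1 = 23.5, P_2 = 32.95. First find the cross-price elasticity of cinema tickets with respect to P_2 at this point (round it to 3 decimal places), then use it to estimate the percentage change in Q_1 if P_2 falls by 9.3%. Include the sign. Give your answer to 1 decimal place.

-2.9%

At P_1 = 23.5, P_2 = 32.95: Q_1 = 3954.840.
∂Q_1/∂P_2 = 1.57P_1 = 36.8950.
ε = (∂Q_1/∂P_2)(P_2/Q_1) = 36.8950 × 32.95/3954.840 ≈ 0.307.
%ΔQ_1 ≈ ε × %ΔP_2 = 0.307 × (-9.3%) = -2.9%.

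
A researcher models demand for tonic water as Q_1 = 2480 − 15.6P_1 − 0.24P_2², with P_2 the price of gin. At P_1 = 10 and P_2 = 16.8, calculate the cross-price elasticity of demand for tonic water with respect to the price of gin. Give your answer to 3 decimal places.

-0.060

At P_1 = 10 and P_2 = 16.8: Q_1 = 2256.262.
∂Q_1/∂P_2 = -0.48P_2 = -0.48(16.8) = -8.0640.
ε = (∂Q_1/∂P_2)(P_2/Q_1) = -8.0640 × (16.8/2256.262) ≈ -0.060.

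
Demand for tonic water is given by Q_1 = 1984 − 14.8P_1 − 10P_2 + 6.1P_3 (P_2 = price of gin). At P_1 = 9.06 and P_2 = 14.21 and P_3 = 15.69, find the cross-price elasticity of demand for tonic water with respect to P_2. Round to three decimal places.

At P_1 = 9.06 and P_2 = 14.21 and P_3 = 15.69: Q_1 = 1803.521.
∂Q_1/∂P_2 = -10.
ε = (∂Q_1/∂P_2)(P_2/Q_1) = -10 × (14.21/1803.521) ≈ -0.079.
Since ε < 0, tonic water and gin are complements.

-0.079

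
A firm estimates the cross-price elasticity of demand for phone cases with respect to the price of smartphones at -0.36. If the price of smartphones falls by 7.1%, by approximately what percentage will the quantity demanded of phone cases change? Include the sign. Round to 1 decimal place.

%ΔQ ≈ ε × %ΔP of smartphones = -0.36 × (-7.1%) = 2.6%.

2.6%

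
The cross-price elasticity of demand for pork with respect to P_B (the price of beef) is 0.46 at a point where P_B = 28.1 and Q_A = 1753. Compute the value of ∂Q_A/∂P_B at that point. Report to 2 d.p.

ε = (∂Q_A/∂P_B)·(P_B/Q_A) ⇒ ∂Q_A/∂P_B = ε·Q_A/P_B = 0.46 × 1753/28.1 ≈ 28.70.

28.70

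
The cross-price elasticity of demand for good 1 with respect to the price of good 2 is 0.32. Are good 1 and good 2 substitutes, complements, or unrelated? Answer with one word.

substitutes

ε = 0.32 > 0, so a higher price of good 2 raises demand for good 1: substitutes.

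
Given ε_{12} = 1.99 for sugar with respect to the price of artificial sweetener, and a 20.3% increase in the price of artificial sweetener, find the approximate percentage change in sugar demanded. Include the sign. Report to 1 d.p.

%ΔQ ≈ ε × %ΔP of artificial sweetener = 1.99 × (20.3%) = 40.4%.

40.4%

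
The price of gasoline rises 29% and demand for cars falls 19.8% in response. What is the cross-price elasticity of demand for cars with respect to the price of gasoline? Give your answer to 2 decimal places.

ε = (%ΔQ of cars) / (%ΔP of gasoline) = (-19.8%) / (29%) ≈ -0.68.
Negative cross-price elasticity: complements.

-0.68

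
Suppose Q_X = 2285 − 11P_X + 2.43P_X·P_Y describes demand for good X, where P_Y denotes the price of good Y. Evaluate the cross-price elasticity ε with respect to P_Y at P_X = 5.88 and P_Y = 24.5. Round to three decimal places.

At P_X = 5.88 and P_Y = 24.5: Q_X = 2570.386.
∂Q_X/∂P_Y = 2.43P_X = 2.43(5.88) = 14.2884.
ε = (∂Q_X/∂P_Y)(P_Y/Q_X) = 14.2884 × (24.5/2570.386) ≈ 0.136.

0.136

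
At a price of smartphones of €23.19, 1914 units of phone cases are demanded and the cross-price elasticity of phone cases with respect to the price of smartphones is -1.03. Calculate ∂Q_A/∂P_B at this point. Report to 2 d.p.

ε = (∂Q_A/∂P_B)·(P_B/Q_A) ⇒ ∂Q_A/∂P_B = ε·Q_A/P_B = -1.03 × 1914/23.19 ≈ -85.01.

-85.01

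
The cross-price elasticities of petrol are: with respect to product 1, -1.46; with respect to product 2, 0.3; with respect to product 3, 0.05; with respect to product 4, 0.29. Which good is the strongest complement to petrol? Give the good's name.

product 1

Complements have ε < 0. The most negative value is -1.46 (product 1).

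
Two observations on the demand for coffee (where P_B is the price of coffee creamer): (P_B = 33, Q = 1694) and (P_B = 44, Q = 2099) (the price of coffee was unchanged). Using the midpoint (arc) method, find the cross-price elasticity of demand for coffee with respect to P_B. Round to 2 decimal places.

0.75

ΔQ_A = 2099 − 1694 = 405; ΔP_B = 44 − 33 = 11.
Midpoints: Q̄_A = 1896.5, P̄_B = 38.50.
ε = (ΔQ_A/Q̄_A)/(ΔP_B/P̄_B) = (405/1896.5)/(11/38.50) ≈ 0.75.
ε > 0: coffee and coffee creamer are substitutes.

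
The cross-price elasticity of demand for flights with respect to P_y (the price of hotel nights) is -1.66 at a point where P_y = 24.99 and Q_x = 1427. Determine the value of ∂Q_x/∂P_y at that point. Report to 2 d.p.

ε = (∂Q_x/∂P_y)·(P_y/Q_x) ⇒ ∂Q_x/∂P_y = ε·Q_x/P_y = -1.66 × 1427/24.99 ≈ -94.79.

-94.79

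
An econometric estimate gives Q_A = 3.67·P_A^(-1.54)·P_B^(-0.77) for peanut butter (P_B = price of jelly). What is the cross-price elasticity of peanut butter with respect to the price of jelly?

-0.77

In a log-linear (constant-elasticity) demand function, the coefficient on the exponent of P_B is the cross-price elasticity.
ε = -0.77. Negative, so peanut butter and jelly are complements.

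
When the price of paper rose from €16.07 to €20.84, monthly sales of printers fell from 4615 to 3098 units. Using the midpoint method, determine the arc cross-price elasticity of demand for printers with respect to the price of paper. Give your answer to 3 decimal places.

-1.522

ΔQ_A = 3098 − 4615 = -1517; ΔP_B = 20.84 − 16.07 = 4.77.
Midpoints: Q̄_A = 3856.5, P̄_B = 18.45.
ε = (ΔQ_A/Q̄_A)/(ΔP_B/P̄_B) = (-1517/3856.5)/(4.77/18.45) ≈ -1.522.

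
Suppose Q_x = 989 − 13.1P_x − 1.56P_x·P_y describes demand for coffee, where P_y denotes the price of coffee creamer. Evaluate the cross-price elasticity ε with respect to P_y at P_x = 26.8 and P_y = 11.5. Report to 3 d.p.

At P_x = 26.8 and P_y = 11.5: Q_x = 157.128.
∂Q_x/∂P_y = -1.56P_x = -1.56(26.8) = -41.8080.
ε = (∂Q_x/∂P_y)(P_y/Q_x) = -41.8080 × (11.5/157.128) ≈ -3.060.
ε < 0: complements.

-3.060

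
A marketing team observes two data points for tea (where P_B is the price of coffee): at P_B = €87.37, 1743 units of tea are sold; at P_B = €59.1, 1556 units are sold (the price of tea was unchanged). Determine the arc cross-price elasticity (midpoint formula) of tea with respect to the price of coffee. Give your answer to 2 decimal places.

ΔQ_A = 1556 − 1743 = -187; ΔP_B = 59.1 − 87.37 = -28.27.
Midpoints: Q̄_A = 1649.5, P̄_B = 73.23.
ε = (ΔQ_A/Q̄_A)/(ΔP_B/P̄_B) = (-187/1649.5)/(-28.27/73.23) ≈ 0.29.
ε > 0: tea and coffee are substitutes.

0.29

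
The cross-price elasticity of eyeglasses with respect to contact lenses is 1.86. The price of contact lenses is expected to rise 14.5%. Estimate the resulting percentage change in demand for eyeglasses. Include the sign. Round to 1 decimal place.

27.0%

%ΔQ ≈ ε × %ΔP of contact lenses = 1.86 × (14.5%) = 27.0%.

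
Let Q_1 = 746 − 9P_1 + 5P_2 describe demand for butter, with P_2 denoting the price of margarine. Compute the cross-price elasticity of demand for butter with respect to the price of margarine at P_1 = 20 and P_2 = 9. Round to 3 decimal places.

At P_1 = 20 and P_2 = 9: Q_1 = 611.
∂Q_1/∂P_2 = 5.
ε = (∂Q_1/∂P_2)(P_2/Q_1) = 5 × (9/611) ≈ 0.074.

0.074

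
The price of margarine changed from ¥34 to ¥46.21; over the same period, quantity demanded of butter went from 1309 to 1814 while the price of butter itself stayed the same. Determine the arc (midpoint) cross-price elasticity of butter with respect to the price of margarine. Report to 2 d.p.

1.06

ΔQ_A = 1814 − 1309 = 505; ΔP_B = 46.21 − 34 = 12.21.
Midpoints: Q̄_A = 1561.5, P̄_B = 40.11.
ε = (ΔQ_A/Q̄_A)/(ΔP_B/P̄_B) = (505/1561.5)/(12.21/40.11) ≈ 1.06.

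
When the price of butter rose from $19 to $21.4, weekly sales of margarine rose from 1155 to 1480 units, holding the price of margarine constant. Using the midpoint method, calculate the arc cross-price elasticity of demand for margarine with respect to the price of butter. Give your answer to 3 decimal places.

ΔQ_A = 1480 − 1155 = 325; ΔP_B = 21.4 − 19 = 2.4.
Midpoints: Q̄_A = 1317.5, P̄_B = 20.20.
ε = (ΔQ_A/Q̄_A)/(ΔP_B/P̄_B) = (325/1317.5)/(2.4/20.20) ≈ 2.076.
ε > 0: margarine and butter are substitutes.

2.076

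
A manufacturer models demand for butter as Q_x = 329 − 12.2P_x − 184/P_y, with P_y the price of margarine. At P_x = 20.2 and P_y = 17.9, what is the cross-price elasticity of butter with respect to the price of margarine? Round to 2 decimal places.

0.14

At P_x = 20.2 and P_y = 17.9: Q_x = 72.281.
∂Q_x/∂P_y = 184/P_y² = 0.5743.
ε = (∂Q_x/∂P_y)(P_y/Q_x) = 0.5743 × (17.9/72.281) ≈ 0.14.
ε > 0: substitutes.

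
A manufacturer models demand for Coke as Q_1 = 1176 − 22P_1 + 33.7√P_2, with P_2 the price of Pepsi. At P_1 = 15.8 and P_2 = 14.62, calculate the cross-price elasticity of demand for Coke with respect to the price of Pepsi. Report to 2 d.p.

0.07

At P_1 = 15.8 and P_2 = 14.62: Q_1 = 957.256.
∂Q_1/∂P_2 = 33.7/(2√P_2) = 33.7/(2√14.62) = 4.4068.
ε = (∂Q_1/∂P_2)(P_2/Q_1) = 4.4068 × (14.62/957.256) ≈ 0.07.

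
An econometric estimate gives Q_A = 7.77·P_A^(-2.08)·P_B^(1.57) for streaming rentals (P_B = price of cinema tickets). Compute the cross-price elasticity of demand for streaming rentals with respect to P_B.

In a log-linear (constant-elasticity) demand function, the coefficient on the exponent of P_B is the cross-price elasticity.
ε = 1.57. Positive, so streaming rentals and cinema tickets are substitutes.

1.57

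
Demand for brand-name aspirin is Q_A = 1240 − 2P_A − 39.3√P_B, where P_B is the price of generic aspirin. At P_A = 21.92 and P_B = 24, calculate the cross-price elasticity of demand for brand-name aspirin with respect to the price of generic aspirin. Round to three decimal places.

-0.096

At P_A = 21.92 and P_B = 24: Q_A = 1003.630.
∂Q_A/∂P_B = -39.3/(2√P_B) = -39.3/(2√24) = -4.0110.
ε = (∂Q_A/∂P_B)(P_B/Q_A) = -4.0110 × (24/1003.630) ≈ -0.096.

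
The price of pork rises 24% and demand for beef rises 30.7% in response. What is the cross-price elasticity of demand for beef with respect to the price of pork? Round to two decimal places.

ε = (%ΔQ of beef) / (%ΔP of pork) = (30.7%) / (24%) ≈ 1.28.

1.28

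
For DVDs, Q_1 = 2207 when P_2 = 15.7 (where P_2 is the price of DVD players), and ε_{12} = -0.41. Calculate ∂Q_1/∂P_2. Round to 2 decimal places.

-57.64

ε = (∂Q_1/∂P_2)·(P_2/Q_1) ⇒ ∂Q_1/∂P_2 = ε·Q_1/P_2 = -0.41 × 2207/15.7 ≈ -57.64.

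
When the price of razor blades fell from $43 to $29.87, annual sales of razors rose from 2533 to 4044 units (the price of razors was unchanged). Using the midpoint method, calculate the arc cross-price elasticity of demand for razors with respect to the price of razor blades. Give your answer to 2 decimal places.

-1.28

ΔQ_A = 4044 − 2533 = 1511; ΔP_B = 29.87 − 43 = -13.13.
Midpoints: Q̄_A = 3288.5, P̄_B = 36.44.
ε = (ΔQ_A/Q̄_A)/(ΔP_B/P̄_B) = (1511/3288.5)/(-13.13/36.44) ≈ -1.28.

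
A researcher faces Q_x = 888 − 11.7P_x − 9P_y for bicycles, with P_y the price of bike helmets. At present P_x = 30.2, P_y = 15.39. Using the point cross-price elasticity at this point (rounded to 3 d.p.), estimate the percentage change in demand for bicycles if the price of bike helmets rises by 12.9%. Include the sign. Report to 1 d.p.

At P_x = 30.2, P_y = 15.39: Q_x = 396.15.
∂Q_x/∂P_y = -9.
ε = (∂Q_x/∂P_y)(P_y/Q_x) = -9.0000 × 15.39/396.15 ≈ -0.350.
%ΔQ_x ≈ ε × %ΔP_y = -0.350 × (12.9%) = -4.5%.

-4.5%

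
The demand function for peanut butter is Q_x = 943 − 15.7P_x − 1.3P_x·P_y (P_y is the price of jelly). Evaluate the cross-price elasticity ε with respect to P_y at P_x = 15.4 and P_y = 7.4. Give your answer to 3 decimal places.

-0.268

At P_x = 15.4 and P_y = 7.4: Q_x = 553.072.
∂Q_x/∂P_y = -1.3P_x = -1.3(15.4) = -20.0200.
ε = (∂Q_x/∂P_y)(P_y/Q_x) = -20.0200 × (7.4/553.072) ≈ -0.268.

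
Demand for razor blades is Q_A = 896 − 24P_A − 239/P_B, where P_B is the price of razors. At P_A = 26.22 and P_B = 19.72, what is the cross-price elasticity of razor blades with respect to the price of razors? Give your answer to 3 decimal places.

0.048

At P_A = 26.22 and P_B = 19.72: Q_A = 254.600.
∂Q_A/∂P_B = 239/P_B² = 0.6146.
ε = (∂Q_A/∂P_B)(P_B/Q_A) = 0.6146 × (19.72/254.600) ≈ 0.048.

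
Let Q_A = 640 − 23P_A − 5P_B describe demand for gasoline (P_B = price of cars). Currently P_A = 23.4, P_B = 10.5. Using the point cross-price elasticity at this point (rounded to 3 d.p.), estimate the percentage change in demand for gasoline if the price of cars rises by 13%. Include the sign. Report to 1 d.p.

-13.8%

At P_A = 23.4, P_B = 10.5: Q_A = 49.3.
∂Q_A/∂P_B = -5.
ε = (∂Q_A/∂P_B)(P_B/Q_A) = -5.0000 × 10.5/49.3 ≈ -1.065.
%ΔQ_A ≈ ε × %ΔP_B = -1.065 × (13%) = -13.8%.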